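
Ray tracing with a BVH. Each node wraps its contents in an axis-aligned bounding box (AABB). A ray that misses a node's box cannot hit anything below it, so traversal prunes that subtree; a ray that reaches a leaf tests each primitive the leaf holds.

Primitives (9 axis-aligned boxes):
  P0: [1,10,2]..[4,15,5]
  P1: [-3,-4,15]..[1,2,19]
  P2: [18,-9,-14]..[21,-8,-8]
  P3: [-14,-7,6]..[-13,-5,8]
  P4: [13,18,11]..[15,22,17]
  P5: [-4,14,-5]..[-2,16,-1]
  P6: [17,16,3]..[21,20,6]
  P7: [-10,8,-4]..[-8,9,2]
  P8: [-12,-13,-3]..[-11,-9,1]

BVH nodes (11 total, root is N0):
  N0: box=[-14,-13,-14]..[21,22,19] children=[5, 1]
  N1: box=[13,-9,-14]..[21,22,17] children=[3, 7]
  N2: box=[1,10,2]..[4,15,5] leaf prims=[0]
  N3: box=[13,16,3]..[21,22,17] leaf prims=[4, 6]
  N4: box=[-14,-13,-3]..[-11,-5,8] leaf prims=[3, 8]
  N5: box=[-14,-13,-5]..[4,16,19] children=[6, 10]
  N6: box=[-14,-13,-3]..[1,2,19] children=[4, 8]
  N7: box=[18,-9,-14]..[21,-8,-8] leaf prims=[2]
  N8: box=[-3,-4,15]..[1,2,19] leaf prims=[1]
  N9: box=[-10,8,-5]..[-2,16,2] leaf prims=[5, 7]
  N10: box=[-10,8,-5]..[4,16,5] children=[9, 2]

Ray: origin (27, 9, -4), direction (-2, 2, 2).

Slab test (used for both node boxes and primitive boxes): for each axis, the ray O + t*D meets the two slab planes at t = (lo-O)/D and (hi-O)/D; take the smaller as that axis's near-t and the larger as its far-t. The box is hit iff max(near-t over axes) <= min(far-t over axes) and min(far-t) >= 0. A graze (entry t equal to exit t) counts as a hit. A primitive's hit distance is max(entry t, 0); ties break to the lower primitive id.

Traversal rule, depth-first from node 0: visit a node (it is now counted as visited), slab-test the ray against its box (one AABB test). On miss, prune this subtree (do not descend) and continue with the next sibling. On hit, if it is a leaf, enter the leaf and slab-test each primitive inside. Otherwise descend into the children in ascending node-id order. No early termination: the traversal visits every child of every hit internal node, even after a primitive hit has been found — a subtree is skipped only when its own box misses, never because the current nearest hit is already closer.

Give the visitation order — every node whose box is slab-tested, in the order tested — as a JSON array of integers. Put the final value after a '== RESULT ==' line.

Walk:
N0 x:[3,41/2] y:[-11,13/2] z:[-5,23/2] -> hit [3,13/2], descend [1, 5]
  N1 x:[3,7] y:[-9,13/2] z:[-5,21/2] -> hit [3,13/2], descend [3, 7]
    N3 x:[3,7] y:[7/2,13/2] z:[7/2,21/2] -> hit [7/2,13/2] leaf, test {P4(miss), P6@t=7/2}
    N7 x:[3,9/2] y:[-9,-17/2] z:[-5,-2] -> miss, prune
  N5 x:[23/2,41/2] y:[-11,7/2] z:[-1/2,23/2] -> miss, prune

Visited [0, 1, 3, 7, 5]. Tests: 5 box, 1 leaf. Nearest: P6.

== RESULT ==
[0, 1, 3, 7, 5]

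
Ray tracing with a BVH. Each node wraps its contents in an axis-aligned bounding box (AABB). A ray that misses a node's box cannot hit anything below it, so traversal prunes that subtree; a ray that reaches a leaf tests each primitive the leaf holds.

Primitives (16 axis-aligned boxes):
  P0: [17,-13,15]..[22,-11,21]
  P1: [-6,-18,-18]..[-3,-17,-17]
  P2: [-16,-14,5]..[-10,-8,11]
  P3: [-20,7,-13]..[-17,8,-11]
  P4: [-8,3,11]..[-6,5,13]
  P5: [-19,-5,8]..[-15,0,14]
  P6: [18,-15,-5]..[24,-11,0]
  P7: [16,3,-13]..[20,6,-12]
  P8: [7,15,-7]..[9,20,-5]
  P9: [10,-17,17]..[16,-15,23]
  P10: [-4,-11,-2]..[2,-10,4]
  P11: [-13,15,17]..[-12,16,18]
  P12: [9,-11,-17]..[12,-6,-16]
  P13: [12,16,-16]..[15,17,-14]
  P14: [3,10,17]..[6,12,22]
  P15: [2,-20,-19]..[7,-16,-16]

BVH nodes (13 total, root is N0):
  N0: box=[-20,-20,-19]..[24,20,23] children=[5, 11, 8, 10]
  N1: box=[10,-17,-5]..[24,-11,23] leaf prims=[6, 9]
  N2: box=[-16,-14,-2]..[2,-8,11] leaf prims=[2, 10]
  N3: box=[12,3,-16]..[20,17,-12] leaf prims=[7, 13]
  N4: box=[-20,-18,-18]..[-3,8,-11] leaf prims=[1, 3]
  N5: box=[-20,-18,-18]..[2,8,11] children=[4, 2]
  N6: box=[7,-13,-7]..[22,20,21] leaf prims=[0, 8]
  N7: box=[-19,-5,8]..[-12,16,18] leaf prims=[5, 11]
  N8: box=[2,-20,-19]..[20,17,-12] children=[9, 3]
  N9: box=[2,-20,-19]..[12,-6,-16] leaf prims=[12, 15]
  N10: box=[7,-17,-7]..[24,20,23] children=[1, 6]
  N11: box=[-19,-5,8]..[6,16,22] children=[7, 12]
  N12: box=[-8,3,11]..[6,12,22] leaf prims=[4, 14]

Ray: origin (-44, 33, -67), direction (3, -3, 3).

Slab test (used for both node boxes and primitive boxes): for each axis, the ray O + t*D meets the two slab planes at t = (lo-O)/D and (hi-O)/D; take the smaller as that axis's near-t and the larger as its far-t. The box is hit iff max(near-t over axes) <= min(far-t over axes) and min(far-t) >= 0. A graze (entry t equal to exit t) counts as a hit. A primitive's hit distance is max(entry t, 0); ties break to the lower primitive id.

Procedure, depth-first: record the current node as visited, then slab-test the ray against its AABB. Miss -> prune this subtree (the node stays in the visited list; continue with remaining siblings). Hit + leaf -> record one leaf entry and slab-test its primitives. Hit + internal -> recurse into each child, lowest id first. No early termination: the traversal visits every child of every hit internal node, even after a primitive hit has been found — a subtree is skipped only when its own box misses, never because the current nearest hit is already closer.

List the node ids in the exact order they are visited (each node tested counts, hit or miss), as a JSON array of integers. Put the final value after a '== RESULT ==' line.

Walk:
N0 x:[8,68/3] y:[13/3,53/3] z:[16,30] -> hit [16,53/3], descend [5, 8, 10, 11]
  N5 x:[8,46/3] y:[25/3,17] z:[49/3,26] -> miss, prune
  N8 x:[46/3,64/3] y:[16/3,53/3] z:[16,55/3] -> hit [16,53/3], descend [3, 9]
    N3 x:[56/3,64/3] y:[16/3,10] z:[17,55/3] -> miss, prune
    N9 x:[46/3,56/3] y:[13,53/3] z:[16,17] -> hit [16,17] leaf, test {P12(miss), P15@t=49/3}
  N10 x:[17,68/3] y:[13/3,50/3] z:[20,30] -> miss, prune
  N11 x:[25/3,50/3] y:[17/3,38/3] z:[25,89/3] -> miss, prune

order=[0, 5, 8, 3, 9, 10, 11]  |boxes|=7  |leaves|=1  hit=P15

== RESULT ==
[0, 5, 8, 3, 9, 10, 11]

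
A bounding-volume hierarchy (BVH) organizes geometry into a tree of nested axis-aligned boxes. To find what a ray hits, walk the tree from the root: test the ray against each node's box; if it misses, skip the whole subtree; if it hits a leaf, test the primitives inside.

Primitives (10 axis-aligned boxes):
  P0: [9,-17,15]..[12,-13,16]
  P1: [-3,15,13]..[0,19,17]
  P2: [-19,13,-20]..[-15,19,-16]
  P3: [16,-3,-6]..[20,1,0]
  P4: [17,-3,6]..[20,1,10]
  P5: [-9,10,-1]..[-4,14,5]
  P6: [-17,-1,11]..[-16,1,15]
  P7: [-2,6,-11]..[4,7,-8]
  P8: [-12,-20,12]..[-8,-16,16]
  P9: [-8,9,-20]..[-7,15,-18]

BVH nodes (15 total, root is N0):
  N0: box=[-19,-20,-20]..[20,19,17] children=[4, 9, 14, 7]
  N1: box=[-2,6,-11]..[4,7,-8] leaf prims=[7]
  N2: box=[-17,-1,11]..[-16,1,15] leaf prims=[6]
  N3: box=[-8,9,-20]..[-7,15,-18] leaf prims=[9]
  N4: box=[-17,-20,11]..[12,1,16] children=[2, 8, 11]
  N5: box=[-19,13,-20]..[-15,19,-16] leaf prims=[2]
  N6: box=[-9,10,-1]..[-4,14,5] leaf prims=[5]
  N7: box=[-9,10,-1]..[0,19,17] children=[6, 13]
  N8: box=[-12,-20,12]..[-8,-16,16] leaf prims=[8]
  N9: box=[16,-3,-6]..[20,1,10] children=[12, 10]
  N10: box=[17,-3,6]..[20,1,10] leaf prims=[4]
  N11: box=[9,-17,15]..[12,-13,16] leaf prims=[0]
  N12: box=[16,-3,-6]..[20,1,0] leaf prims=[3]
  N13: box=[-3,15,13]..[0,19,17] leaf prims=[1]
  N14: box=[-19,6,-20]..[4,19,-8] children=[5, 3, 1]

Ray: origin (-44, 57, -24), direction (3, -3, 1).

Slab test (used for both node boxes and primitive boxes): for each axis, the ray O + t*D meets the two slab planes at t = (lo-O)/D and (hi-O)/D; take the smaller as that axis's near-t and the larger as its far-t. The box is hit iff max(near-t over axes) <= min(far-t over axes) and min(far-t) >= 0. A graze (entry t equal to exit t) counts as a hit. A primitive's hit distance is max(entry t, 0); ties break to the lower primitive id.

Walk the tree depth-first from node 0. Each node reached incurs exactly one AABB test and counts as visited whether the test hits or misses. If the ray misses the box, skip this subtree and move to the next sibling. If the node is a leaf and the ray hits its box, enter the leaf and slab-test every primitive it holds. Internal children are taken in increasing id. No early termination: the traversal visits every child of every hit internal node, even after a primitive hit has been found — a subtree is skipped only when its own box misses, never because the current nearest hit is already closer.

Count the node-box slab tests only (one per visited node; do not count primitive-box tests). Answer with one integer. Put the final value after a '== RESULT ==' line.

Walk:
N0 x:[25/3,64/3] y:[38/3,77/3] z:[4,41] -> hit [38/3,64/3], descend [4, 7, 9, 14]
  N4 x:[9,56/3] y:[56/3,77/3] z:[35,40] -> miss, prune
  N7 x:[35/3,44/3] y:[38/3,47/3] z:[23,41] -> miss, prune
  N9 x:[20,64/3] y:[56/3,20] z:[18,34] -> hit [20,20], descend [10, 12]
    N10 x:[61/3,64/3] y:[56/3,20] z:[30,34] -> miss, prune
    N12 x:[20,64/3] y:[56/3,20] z:[18,24] -> hit [20,20] leaf, test {P3@t=20}
  N14 x:[25/3,16] y:[38/3,17] z:[4,16] -> hit [38/3,16], descend [1, 3, 5]
    N1 x:[14,16] y:[50/3,17] z:[13,16] -> miss, prune
    N3 x:[12,37/3] y:[14,16] z:[4,6] -> miss, prune
    N5 x:[25/3,29/3] y:[38/3,44/3] z:[4,8] -> miss, prune

Visited [0, 4, 7, 9, 10, 12, 14, 1, 3, 5]. Tests: 10 box, 1 leaf. Nearest: P3.

== RESULT ==
10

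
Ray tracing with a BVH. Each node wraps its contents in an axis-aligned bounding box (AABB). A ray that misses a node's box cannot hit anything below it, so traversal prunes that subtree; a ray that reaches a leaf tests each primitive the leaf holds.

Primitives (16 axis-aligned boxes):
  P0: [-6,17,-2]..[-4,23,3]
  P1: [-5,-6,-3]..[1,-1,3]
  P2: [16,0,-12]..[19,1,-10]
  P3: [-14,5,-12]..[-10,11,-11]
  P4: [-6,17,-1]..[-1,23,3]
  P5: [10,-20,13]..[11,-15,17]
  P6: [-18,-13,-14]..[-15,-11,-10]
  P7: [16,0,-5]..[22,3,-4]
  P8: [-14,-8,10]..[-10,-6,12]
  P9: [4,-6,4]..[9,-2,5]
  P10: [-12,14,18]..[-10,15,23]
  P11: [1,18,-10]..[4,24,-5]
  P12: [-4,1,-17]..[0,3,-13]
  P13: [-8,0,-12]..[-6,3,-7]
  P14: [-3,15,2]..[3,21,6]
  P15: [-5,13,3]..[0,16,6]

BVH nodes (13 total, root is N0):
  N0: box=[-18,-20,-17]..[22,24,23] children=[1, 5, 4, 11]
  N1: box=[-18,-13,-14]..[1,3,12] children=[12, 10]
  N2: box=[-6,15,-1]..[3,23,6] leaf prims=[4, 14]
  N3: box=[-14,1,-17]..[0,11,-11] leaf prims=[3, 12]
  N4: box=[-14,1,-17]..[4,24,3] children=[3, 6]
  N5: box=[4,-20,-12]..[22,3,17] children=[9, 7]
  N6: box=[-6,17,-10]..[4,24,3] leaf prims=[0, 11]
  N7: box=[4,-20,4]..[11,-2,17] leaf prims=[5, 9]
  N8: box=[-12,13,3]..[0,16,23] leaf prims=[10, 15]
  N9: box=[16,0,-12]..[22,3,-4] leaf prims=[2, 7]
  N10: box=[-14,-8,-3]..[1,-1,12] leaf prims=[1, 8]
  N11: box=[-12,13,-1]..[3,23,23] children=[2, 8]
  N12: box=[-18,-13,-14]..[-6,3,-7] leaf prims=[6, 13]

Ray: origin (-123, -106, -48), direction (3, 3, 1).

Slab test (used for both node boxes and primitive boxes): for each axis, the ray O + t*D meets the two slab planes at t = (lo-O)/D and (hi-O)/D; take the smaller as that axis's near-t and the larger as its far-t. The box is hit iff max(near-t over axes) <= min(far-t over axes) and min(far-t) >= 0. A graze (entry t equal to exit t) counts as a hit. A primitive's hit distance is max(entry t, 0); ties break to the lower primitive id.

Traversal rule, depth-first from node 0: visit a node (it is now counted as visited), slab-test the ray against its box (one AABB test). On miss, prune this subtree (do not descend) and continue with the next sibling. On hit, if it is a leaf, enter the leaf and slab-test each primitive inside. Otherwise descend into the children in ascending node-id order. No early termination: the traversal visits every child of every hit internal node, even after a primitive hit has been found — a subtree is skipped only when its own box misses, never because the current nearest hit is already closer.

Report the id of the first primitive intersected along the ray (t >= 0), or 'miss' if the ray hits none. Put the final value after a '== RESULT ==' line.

Trace the traversal:
N0 x:[35,145/3] y:[86/3,130/3] z:[31,71] -> hit [35,130/3], descend [1, 4, 5, 11]
  N1 x:[35,124/3] y:[31,109/3] z:[34,60] -> hit [35,109/3], descend [10, 12]
    N10 x:[109/3,124/3] y:[98/3,35] z:[45,60] -> miss, prune
    N12 x:[35,39] y:[31,109/3] z:[34,41] -> hit [35,109/3] leaf, test {P6(miss), P13(miss)}
  N4 x:[109/3,127/3] y:[107/3,130/3] z:[31,51] -> hit [109/3,127/3], descend [3, 6]
    N3 x:[109/3,41] y:[107/3,39] z:[31,37] -> hit [109/3,37] leaf, test {P3@t=37, P12(miss)}
    N6 x:[39,127/3] y:[41,130/3] z:[38,51] -> hit [41,127/3] leaf, test {P0(miss), P11@t=124/3}
  N5 x:[127/3,145/3] y:[86/3,109/3] z:[36,65] -> miss, prune
  N11 x:[37,42] y:[119/3,43] z:[47,71] -> miss, prune

9 AABB tests over nodes [0, 1, 10, 12, 4, 3, 6, 5, 11]; 3 leaves entered; closest P3.

== RESULT ==
3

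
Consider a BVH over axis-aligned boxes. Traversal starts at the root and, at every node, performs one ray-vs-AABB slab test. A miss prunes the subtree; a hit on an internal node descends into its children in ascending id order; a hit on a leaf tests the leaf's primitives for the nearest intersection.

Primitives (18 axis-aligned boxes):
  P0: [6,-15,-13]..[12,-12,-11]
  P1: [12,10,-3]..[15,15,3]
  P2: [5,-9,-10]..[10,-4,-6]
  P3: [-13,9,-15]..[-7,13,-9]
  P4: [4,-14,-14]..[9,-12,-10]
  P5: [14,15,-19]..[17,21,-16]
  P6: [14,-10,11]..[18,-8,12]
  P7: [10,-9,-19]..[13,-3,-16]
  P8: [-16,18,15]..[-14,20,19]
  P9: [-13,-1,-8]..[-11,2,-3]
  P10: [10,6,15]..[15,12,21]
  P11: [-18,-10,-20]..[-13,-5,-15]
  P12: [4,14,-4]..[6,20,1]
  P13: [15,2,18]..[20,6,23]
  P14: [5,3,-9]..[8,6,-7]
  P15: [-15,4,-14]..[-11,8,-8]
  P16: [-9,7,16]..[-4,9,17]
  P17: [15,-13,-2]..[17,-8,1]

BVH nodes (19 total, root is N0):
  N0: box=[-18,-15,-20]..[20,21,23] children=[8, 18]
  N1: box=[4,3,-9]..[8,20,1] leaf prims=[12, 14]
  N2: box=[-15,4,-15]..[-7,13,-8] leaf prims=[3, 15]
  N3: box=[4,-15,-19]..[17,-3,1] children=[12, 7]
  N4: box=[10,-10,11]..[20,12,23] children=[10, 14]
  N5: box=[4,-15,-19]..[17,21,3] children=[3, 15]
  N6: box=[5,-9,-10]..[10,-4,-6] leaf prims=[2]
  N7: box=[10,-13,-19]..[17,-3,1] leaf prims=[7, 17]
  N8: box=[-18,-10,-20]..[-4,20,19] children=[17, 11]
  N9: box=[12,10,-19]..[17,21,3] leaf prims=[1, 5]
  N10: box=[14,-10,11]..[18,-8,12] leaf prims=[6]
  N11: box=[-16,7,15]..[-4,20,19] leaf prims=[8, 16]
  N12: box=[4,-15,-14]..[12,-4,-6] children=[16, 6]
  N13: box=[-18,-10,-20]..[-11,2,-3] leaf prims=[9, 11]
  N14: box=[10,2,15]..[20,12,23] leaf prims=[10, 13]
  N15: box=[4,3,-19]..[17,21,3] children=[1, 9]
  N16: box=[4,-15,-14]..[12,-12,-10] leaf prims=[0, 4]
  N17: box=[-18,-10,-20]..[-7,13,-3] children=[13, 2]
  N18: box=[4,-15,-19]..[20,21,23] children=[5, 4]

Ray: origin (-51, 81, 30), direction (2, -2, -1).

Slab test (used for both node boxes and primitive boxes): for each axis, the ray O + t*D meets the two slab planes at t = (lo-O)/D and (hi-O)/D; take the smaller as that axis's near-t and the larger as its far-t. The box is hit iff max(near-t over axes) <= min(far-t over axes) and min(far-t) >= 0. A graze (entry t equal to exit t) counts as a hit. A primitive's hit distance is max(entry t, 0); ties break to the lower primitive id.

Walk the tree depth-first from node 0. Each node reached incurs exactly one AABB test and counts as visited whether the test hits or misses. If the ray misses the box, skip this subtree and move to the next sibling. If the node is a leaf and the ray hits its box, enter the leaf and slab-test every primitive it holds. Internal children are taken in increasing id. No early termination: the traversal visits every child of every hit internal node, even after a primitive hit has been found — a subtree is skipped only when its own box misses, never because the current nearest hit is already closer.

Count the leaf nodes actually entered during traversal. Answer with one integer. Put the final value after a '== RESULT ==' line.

Walk:
N0 x:[33/2,71/2] y:[30,48] z:[7,50] -> hit [30,71/2], descend [8, 18]
  N8 x:[33/2,47/2] y:[61/2,91/2] z:[11,50] -> miss, prune
  N18 x:[55/2,71/2] y:[30,48] z:[7,49] -> hit [30,71/2], descend [4, 5]
    N4 x:[61/2,71/2] y:[69/2,91/2] z:[7,19] -> miss, prune
    N5 x:[55/2,34] y:[30,48] z:[27,49] -> hit [30,34], descend [3, 15]
      N3 x:[55/2,34] y:[42,48] z:[29,49] -> miss, prune
      N15 x:[55/2,34] y:[30,39] z:[27,49] -> hit [30,34], descend [1, 9]
        N1 x:[55/2,59/2] y:[61/2,39] z:[29,39] -> miss, prune
        N9 x:[63/2,34] y:[30,71/2] z:[27,49] -> hit [63/2,34] leaf, test {P1@t=33, P5(miss)}

9 AABB tests over nodes [0, 8, 18, 4, 5, 3, 15, 1, 9]; 1 leaf entered; closest P1.

== RESULT ==
1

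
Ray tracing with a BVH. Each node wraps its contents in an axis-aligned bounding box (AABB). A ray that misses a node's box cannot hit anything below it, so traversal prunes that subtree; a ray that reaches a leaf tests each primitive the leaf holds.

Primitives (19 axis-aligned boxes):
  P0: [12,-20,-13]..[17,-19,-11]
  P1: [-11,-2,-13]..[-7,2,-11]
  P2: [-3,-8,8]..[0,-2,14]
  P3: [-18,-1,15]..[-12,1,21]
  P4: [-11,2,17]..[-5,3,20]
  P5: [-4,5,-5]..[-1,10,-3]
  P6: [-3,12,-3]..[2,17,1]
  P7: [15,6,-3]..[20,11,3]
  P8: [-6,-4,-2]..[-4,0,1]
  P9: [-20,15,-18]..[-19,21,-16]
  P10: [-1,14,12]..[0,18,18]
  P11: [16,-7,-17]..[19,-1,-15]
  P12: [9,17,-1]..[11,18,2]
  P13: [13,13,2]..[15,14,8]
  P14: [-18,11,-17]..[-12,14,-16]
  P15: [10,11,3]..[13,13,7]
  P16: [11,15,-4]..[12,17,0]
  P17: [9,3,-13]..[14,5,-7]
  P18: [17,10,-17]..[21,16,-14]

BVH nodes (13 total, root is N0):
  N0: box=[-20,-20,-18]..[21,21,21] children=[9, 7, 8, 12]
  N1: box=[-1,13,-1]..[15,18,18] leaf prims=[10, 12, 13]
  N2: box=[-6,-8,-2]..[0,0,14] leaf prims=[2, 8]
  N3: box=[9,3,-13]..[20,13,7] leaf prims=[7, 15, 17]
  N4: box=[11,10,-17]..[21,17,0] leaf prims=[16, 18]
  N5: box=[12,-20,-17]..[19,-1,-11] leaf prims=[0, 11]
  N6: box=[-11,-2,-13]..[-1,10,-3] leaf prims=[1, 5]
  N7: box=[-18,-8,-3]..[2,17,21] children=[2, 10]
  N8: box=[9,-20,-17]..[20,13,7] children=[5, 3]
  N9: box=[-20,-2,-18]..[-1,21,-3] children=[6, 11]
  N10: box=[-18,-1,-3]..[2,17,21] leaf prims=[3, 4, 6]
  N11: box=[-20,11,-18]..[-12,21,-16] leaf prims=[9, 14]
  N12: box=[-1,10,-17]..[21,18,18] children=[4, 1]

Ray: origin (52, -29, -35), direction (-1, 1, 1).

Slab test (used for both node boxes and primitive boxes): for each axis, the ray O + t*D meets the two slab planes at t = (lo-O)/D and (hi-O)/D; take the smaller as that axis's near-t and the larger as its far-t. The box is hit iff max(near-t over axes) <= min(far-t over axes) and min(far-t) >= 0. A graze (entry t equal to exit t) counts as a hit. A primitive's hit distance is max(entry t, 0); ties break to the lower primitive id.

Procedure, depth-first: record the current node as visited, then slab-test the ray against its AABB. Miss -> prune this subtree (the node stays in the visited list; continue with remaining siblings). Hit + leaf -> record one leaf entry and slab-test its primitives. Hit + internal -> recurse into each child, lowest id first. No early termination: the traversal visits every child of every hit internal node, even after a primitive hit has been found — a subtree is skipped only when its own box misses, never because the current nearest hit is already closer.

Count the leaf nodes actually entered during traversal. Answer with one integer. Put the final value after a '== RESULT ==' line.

Traverse from the root:
N0 x:[31,72] y:[9,50] z:[17,56] -> hit [31,50], descend [7, 8, 9, 12]
  N7 x:[50,70] y:[21,46] z:[32,56] -> miss, prune
  N8 x:[32,43] y:[9,42] z:[18,42] -> hit [32,42], descend [3, 5]
    N3 x:[32,43] y:[32,42] z:[22,42] -> hit [32,42] leaf, test {P7@t=35, P15@t=40, P17(miss)}
    N5 x:[33,40] y:[9,28] z:[18,24] -> miss, prune
  N9 x:[53,72] y:[27,50] z:[17,32] -> miss, prune
  N12 x:[31,53] y:[39,47] z:[18,53] -> hit [39,47], descend [1, 4]
    N1 x:[37,53] y:[42,47] z:[34,53] -> hit [42,47] leaf, test {P10(miss), P12(miss), P13(miss)}
    N4 x:[31,41] y:[39,46] z:[18,35] -> miss, prune

order=[0, 7, 8, 3, 5, 9, 12, 1, 4]  |boxes|=9  |leaves|=2  hit=P7

== RESULT ==
2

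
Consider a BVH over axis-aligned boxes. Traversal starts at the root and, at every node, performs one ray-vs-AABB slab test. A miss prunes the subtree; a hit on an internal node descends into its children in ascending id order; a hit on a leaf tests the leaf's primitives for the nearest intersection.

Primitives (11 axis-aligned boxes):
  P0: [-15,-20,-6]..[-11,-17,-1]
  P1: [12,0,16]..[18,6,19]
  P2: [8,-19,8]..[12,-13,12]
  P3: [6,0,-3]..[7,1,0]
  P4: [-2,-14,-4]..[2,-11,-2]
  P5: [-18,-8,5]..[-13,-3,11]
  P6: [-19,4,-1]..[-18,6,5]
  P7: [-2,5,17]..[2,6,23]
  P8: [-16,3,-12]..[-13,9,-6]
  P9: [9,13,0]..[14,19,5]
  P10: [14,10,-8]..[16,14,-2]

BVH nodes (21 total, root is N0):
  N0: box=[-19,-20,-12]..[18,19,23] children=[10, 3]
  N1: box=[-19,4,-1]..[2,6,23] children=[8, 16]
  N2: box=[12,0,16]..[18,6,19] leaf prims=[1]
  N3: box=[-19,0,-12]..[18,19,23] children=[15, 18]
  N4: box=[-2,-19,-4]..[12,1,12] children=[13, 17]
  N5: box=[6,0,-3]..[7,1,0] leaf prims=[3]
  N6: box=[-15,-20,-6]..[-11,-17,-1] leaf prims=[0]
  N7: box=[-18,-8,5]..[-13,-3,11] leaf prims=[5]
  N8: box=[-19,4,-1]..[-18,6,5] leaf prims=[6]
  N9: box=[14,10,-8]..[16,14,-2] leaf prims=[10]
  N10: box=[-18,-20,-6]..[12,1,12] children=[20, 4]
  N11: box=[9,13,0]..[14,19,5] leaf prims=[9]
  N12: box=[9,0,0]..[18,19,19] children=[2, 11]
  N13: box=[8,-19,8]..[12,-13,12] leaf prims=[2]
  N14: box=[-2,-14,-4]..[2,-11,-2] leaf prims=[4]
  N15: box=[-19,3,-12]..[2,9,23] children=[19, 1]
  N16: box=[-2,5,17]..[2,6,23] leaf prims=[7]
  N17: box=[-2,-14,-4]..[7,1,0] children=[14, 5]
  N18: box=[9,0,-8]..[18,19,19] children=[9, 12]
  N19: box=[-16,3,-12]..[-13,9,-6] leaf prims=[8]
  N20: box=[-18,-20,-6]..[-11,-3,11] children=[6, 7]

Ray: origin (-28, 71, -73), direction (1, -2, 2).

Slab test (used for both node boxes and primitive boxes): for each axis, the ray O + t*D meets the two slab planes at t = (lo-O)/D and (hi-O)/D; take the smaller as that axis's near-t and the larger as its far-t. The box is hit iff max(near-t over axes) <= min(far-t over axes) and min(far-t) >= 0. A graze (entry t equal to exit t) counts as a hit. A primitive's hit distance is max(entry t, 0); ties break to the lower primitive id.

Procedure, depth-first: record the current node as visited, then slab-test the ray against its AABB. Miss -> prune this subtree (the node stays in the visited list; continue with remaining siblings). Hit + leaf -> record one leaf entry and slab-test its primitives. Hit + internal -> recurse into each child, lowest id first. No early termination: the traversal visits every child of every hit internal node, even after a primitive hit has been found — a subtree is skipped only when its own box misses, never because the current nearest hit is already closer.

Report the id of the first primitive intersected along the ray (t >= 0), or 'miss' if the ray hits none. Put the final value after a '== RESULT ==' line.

Trace the traversal:
N0 x:[9,46] y:[26,91/2] z:[61/2,48] -> hit [61/2,91/2], descend [3, 10]
  N3 x:[9,46] y:[26,71/2] z:[61/2,48] -> hit [61/2,71/2], descend [15, 18]
    N15 x:[9,30] y:[31,34] z:[61/2,48] -> miss, prune
    N18 x:[37,46] y:[26,71/2] z:[65/2,46] -> miss, prune
  N10 x:[10,40] y:[35,91/2] z:[67/2,85/2] -> hit [35,40], descend [4, 20]
    N4 x:[26,40] y:[35,45] z:[69/2,85/2] -> hit [35,40], descend [13, 17]
      N13 x:[36,40] y:[42,45] z:[81/2,85/2] -> miss, prune
      N17 x:[26,35] y:[35,85/2] z:[69/2,73/2] -> hit [35,35], descend [5, 14]
        N5 x:[34,35] y:[35,71/2] z:[35,73/2] -> hit [35,35] leaf, test {P3@t=35}
        N14 x:[26,30] y:[41,85/2] z:[69/2,71/2] -> miss, prune
    N20 x:[10,17] y:[37,91/2] z:[67/2,42] -> miss, prune

Visited [0, 3, 15, 18, 10, 4, 13, 17, 5, 14, 20]. Tests: 11 box, 1 leaf. Nearest: P3.

== RESULT ==
3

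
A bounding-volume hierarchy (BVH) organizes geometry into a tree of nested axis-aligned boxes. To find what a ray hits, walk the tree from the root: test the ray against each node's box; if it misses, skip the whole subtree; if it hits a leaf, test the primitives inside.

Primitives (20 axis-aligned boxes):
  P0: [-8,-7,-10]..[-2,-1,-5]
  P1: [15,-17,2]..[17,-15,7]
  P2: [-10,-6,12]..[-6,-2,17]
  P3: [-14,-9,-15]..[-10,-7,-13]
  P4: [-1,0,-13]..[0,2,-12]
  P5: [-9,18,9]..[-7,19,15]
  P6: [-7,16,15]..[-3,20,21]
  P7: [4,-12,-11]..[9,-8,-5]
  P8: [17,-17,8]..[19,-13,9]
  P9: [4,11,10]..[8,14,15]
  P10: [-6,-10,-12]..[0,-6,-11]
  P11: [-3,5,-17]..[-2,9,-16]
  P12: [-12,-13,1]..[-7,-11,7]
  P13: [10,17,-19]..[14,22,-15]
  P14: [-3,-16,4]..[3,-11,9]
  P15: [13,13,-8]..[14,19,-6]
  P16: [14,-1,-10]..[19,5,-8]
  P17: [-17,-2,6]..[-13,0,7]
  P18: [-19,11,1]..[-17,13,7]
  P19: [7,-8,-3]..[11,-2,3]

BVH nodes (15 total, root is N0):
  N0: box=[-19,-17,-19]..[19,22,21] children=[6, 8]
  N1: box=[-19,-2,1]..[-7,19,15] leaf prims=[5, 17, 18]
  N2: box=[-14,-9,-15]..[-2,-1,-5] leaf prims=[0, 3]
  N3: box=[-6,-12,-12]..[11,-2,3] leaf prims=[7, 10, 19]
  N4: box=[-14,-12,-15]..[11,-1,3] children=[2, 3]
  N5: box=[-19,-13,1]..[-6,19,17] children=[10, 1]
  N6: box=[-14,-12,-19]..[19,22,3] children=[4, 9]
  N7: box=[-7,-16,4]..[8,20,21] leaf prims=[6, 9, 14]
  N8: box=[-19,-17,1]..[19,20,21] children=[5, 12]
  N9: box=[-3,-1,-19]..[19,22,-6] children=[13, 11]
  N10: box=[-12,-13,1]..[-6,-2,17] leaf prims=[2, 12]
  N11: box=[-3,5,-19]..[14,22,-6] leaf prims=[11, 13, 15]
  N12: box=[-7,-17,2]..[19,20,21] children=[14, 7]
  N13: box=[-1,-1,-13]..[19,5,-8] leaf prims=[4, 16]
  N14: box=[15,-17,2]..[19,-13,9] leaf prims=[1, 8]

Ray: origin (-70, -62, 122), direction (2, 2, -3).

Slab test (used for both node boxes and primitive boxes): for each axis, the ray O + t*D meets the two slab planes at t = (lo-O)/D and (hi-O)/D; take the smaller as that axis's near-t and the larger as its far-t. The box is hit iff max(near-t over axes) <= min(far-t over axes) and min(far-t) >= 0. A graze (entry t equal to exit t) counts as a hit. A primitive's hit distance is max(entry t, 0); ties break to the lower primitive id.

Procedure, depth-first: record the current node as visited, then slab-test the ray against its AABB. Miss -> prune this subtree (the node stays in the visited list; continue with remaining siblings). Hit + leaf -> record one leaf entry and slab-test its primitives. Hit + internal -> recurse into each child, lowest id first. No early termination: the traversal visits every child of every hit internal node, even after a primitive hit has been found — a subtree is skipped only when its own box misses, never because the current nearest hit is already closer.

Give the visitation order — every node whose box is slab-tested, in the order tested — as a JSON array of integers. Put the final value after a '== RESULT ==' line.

Walk:
N0 x:[51/2,89/2] y:[45/2,42] z:[101/3,47] -> hit [101/3,42], descend [6, 8]
  N6 x:[28,89/2] y:[25,42] z:[119/3,47] -> hit [119/3,42], descend [4, 9]
    N4 x:[28,81/2] y:[25,61/2] z:[119/3,137/3] -> miss, prune
    N9 x:[67/2,89/2] y:[61/2,42] z:[128/3,47] -> miss, prune
  N8 x:[51/2,89/2] y:[45/2,41] z:[101/3,121/3] -> hit [101/3,121/3], descend [5, 12]
    N5 x:[51/2,32] y:[49/2,81/2] z:[35,121/3] -> miss, prune
    N12 x:[63/2,89/2] y:[45/2,41] z:[101/3,40] -> hit [101/3,40], descend [7, 14]
      N7 x:[63/2,39] y:[23,41] z:[101/3,118/3] -> hit [101/3,39] leaf, test {P6(miss), P9@t=37, P14(miss)}
      N14 x:[85/2,89/2] y:[45/2,49/2] z:[113/3,40] -> miss, prune

Summary -> nodes [0, 6, 4, 9, 8, 5, 12, 7, 14]; box-tests=9; leaf-entries=1; first=P9

== RESULT ==
[0, 6, 4, 9, 8, 5, 12, 7, 14]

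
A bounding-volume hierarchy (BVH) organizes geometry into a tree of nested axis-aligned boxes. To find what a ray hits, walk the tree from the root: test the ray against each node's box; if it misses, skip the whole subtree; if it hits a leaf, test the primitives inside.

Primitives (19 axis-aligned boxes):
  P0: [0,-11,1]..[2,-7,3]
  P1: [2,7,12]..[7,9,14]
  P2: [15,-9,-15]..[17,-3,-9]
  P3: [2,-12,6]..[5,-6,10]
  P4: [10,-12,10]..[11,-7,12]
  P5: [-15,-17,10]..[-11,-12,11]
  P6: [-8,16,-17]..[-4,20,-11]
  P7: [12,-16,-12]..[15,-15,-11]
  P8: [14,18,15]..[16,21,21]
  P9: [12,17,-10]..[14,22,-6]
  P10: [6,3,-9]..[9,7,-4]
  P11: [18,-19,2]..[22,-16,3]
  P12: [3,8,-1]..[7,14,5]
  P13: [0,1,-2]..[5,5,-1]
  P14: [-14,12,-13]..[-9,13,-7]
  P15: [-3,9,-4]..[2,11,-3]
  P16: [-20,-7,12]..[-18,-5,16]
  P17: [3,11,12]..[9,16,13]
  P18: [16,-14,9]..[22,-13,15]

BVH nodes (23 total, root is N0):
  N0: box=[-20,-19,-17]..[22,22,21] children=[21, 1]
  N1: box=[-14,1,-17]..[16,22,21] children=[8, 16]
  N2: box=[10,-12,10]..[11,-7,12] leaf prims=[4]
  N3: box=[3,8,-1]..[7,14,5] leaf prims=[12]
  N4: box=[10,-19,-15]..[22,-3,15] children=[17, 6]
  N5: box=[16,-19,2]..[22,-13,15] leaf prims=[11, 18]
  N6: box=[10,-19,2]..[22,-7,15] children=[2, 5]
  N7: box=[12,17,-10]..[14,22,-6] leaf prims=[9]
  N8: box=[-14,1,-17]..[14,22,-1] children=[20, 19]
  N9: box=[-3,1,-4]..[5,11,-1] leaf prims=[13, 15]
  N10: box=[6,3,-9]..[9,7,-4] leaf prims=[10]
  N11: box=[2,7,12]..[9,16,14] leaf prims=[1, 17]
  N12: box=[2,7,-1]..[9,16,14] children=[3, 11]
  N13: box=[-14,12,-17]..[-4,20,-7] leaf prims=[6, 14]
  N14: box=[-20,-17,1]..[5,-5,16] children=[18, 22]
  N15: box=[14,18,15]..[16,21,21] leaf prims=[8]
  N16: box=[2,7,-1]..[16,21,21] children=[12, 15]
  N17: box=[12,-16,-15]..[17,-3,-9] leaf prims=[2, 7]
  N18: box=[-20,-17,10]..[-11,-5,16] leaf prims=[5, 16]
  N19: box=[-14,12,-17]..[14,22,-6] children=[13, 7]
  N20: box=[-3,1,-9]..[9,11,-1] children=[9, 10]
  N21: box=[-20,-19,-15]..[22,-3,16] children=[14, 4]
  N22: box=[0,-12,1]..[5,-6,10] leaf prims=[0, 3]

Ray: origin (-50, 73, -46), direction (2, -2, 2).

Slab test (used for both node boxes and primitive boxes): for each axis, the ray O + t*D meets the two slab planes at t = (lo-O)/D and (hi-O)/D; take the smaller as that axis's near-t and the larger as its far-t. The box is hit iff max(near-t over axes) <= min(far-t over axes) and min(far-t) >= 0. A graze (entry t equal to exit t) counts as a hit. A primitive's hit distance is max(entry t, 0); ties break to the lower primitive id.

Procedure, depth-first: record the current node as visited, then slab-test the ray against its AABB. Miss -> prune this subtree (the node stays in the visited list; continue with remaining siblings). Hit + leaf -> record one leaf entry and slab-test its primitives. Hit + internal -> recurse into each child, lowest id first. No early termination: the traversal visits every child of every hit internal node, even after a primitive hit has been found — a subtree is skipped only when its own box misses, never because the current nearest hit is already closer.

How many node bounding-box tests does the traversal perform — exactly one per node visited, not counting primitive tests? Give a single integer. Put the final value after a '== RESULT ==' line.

Trace the traversal:
N0 x:[15,36] y:[51/2,46] z:[29/2,67/2] -> hit [51/2,67/2], descend [1, 21]
  N1 x:[18,33] y:[51/2,36] z:[29/2,67/2] -> hit [51/2,33], descend [8, 16]
    N8 x:[18,32] y:[51/2,36] z:[29/2,45/2] -> miss, prune
    N16 x:[26,33] y:[26,33] z:[45/2,67/2] -> hit [26,33], descend [12, 15]
      N12 x:[26,59/2] y:[57/2,33] z:[45/2,30] -> hit [57/2,59/2], descend [3, 11]
        N3 x:[53/2,57/2] y:[59/2,65/2] z:[45/2,51/2] -> miss, prune
        N11 x:[26,59/2] y:[57/2,33] z:[29,30] -> hit [29,59/2] leaf, test {P1(miss), P17@t=29}
      N15 x:[32,33] y:[26,55/2] z:[61/2,67/2] -> miss, prune
  N21 x:[15,36] y:[38,46] z:[31/2,31] -> miss, prune

Visited [0, 1, 8, 16, 12, 3, 11, 15, 21]. Tests: 9 box, 1 leaf. Nearest: P17.

== RESULT ==
9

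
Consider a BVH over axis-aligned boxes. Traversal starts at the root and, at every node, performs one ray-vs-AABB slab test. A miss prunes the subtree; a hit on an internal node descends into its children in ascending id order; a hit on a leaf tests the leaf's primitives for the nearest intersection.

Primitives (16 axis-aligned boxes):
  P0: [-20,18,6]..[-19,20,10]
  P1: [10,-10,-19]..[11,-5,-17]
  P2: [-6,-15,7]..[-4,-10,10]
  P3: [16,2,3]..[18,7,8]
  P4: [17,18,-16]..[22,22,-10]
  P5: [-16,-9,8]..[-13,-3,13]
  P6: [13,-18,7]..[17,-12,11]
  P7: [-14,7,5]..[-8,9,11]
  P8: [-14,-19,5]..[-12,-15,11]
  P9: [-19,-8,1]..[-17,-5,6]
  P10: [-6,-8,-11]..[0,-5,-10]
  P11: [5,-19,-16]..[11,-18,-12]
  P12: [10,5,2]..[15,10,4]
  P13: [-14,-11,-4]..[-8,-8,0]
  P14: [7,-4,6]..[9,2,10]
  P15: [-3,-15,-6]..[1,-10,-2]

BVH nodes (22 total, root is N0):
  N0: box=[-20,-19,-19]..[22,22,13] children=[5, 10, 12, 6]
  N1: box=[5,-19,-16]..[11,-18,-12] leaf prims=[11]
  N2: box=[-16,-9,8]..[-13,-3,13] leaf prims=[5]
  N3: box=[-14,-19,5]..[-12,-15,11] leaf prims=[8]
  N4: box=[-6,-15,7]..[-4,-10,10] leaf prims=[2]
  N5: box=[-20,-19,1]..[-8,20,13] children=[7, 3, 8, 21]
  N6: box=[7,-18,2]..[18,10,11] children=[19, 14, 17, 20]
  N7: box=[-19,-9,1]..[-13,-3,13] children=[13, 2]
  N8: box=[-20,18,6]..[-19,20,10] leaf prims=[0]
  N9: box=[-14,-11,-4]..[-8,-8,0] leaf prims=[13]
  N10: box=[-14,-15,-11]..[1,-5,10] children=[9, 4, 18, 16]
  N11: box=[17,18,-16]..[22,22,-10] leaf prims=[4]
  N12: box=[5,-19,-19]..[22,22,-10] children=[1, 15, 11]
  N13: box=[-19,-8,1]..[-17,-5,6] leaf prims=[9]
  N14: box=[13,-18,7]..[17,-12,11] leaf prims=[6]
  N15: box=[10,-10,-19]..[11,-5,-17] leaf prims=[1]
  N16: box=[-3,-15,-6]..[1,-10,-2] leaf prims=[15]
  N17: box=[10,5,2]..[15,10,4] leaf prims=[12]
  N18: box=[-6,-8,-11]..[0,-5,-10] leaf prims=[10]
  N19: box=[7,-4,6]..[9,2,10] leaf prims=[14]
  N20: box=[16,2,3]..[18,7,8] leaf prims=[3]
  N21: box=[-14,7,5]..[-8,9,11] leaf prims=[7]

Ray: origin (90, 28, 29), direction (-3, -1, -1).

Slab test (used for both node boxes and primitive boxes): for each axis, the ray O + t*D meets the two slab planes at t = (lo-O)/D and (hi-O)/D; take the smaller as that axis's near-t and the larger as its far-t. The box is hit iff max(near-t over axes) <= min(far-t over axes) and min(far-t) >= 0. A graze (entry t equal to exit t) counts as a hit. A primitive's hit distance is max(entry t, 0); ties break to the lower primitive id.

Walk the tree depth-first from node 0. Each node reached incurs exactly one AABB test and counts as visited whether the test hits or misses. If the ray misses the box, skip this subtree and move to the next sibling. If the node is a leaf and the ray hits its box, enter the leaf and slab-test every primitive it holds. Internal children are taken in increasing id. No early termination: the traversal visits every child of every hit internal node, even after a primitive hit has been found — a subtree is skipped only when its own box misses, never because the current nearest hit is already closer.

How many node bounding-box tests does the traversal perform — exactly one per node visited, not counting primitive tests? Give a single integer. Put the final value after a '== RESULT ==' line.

Trace the traversal:
N0 x:[68/3,110/3] y:[6,47] z:[16,48] -> hit [68/3,110/3], descend [5, 6, 10, 12]
  N5 x:[98/3,110/3] y:[8,47] z:[16,28] -> miss, prune
  N6 x:[24,83/3] y:[18,46] z:[18,27] -> hit [24,27], descend [14, 17, 19, 20]
    N14 x:[73/3,77/3] y:[40,46] z:[18,22] -> miss, prune
    N17 x:[25,80/3] y:[18,23] z:[25,27] -> miss, prune
    N19 x:[27,83/3] y:[26,32] z:[19,23] -> miss, prune
    N20 x:[24,74/3] y:[21,26] z:[21,26] -> hit [24,74/3] leaf, test {P3@t=24}
  N10 x:[89/3,104/3] y:[33,43] z:[19,40] -> hit [33,104/3], descend [4, 9, 16, 18]
    N4 x:[94/3,32] y:[38,43] z:[19,22] -> miss, prune
    N9 x:[98/3,104/3] y:[36,39] z:[29,33] -> miss, prune
    N16 x:[89/3,31] y:[38,43] z:[31,35] -> miss, prune
    N18 x:[30,32] y:[33,36] z:[39,40] -> miss, prune
  N12 x:[68/3,85/3] y:[6,47] z:[39,48] -> miss, prune

Summary -> nodes [0, 5, 6, 14, 17, 19, 20, 10, 4, 9, 16, 18, 12]; box-tests=13; leaf-entries=1; first=P3

== RESULT ==
13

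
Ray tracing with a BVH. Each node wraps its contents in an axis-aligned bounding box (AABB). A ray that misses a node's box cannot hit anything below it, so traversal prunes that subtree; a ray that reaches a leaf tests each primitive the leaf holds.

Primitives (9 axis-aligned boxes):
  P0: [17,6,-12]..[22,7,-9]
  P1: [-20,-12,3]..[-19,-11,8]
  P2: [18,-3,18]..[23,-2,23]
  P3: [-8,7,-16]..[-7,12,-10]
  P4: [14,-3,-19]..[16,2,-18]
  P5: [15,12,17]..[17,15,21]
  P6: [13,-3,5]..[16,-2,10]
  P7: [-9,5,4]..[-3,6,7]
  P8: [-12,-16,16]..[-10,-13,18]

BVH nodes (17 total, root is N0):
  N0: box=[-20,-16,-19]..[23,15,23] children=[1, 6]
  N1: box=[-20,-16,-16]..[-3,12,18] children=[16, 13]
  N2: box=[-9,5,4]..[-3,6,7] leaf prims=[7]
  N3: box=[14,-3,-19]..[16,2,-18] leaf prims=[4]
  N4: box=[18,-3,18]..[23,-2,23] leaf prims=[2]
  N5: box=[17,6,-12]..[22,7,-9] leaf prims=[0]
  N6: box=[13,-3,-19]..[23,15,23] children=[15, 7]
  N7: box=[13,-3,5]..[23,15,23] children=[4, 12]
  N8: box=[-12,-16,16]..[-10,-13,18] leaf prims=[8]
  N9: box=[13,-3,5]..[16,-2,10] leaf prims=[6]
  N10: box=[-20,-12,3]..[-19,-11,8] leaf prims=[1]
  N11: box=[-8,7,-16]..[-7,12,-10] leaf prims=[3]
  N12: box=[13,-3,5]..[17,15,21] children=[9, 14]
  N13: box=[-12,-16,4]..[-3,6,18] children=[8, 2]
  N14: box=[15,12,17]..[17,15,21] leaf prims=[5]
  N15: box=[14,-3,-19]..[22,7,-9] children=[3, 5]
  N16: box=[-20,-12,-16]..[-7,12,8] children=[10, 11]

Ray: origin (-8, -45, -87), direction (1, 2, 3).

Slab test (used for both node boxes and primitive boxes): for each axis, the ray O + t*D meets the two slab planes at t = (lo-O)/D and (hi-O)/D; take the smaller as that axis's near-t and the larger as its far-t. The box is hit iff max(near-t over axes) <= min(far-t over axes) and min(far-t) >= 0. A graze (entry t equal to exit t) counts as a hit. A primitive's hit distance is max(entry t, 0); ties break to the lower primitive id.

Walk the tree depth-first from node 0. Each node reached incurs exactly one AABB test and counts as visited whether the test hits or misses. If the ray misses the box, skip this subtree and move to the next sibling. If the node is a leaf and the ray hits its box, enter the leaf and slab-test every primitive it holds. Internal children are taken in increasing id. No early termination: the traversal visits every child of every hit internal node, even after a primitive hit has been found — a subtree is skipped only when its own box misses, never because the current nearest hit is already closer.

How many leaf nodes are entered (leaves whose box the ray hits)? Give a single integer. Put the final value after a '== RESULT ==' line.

Trace the traversal:
N0 x:[-12,31] y:[29/2,30] z:[68/3,110/3] -> hit [68/3,30], descend [1, 6]
  N1 x:[-12,5] y:[29/2,57/2] z:[71/3,35] -> miss, prune
  N6 x:[21,31] y:[21,30] z:[68/3,110/3] -> hit [68/3,30], descend [7, 15]
    N7 x:[21,31] y:[21,30] z:[92/3,110/3] -> miss, prune
    N15 x:[22,30] y:[21,26] z:[68/3,26] -> hit [68/3,26], descend [3, 5]
      N3 x:[22,24] y:[21,47/2] z:[68/3,23] -> hit [68/3,23] leaf, test {P4@t=68/3}
      N5 x:[25,30] y:[51/2,26] z:[25,26] -> hit [51/2,26] leaf, test {P0@t=51/2}

Summary -> nodes [0, 1, 6, 7, 15, 3, 5]; box-tests=7; leaf-entries=2; first=P4

== RESULT ==
2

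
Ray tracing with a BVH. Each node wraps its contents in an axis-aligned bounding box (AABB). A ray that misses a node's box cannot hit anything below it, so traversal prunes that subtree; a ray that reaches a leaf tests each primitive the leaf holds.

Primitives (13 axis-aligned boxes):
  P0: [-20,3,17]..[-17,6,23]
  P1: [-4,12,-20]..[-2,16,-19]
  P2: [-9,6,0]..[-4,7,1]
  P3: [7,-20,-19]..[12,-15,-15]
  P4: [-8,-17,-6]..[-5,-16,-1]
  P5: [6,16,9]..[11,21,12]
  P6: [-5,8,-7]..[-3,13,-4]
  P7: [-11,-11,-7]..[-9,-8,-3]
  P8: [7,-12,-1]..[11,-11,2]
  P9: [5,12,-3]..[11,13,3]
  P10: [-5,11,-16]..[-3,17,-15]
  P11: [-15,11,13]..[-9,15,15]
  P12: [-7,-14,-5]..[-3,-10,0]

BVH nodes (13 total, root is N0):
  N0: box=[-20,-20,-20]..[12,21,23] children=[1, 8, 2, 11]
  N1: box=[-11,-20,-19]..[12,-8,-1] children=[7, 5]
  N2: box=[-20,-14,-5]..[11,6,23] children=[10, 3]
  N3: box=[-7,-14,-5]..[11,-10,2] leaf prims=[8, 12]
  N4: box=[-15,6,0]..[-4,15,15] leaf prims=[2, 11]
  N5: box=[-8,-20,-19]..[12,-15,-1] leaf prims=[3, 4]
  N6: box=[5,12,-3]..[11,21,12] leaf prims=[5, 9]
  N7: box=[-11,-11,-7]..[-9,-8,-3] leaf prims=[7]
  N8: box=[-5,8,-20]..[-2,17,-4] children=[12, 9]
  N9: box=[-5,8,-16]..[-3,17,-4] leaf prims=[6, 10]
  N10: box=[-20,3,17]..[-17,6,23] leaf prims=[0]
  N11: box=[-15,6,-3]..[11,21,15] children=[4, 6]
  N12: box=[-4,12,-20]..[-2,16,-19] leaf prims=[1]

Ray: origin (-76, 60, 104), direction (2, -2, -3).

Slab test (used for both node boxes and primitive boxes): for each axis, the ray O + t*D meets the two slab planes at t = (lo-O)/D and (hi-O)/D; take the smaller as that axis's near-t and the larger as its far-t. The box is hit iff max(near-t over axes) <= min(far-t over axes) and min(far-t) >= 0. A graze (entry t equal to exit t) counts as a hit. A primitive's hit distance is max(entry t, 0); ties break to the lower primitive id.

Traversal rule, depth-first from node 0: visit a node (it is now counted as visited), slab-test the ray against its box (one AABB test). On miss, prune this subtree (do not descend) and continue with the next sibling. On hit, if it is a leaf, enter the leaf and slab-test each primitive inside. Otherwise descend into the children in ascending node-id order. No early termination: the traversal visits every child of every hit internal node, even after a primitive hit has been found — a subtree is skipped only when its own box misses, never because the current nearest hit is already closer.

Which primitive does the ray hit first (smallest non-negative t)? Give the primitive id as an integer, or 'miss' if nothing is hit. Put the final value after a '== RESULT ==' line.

Walk:
N0 x:[28,44] y:[39/2,40] z:[27,124/3] -> hit [28,40], descend [1, 2, 8, 11]
  N1 x:[65/2,44] y:[34,40] z:[35,41] -> hit [35,40], descend [5, 7]
    N5 x:[34,44] y:[75/2,40] z:[35,41] -> hit [75/2,40] leaf, test {P3(miss), P4(miss)}
    N7 x:[65/2,67/2] y:[34,71/2] z:[107/3,37] -> miss, prune
  N2 x:[28,87/2] y:[27,37] z:[27,109/3] -> hit [28,109/3], descend [3, 10]
    N3 x:[69/2,87/2] y:[35,37] z:[34,109/3] -> hit [35,109/3] leaf, test {P8(miss), P12@t=35}
    N10 x:[28,59/2] y:[27,57/2] z:[27,29] -> hit [28,57/2] leaf, test {P0@t=28}
  N8 x:[71/2,37] y:[43/2,26] z:[36,124/3] -> miss, prune
  N11 x:[61/2,87/2] y:[39/2,27] z:[89/3,107/3] -> miss, prune

Summary -> nodes [0, 1, 5, 7, 2, 3, 10, 8, 11]; box-tests=9; leaf-entries=3; first=P0

== RESULT ==
0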